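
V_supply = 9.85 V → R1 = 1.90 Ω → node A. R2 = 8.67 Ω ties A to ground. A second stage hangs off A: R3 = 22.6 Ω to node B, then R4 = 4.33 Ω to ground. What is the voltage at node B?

Looking into the second stage from A: R3 + R4 = 26.93 Ω appears in parallel with R2.
Effective lower resistance at A: R2 ‖ 26.93 = 6.559 Ω.
So V_A = 9.85 × 0.7754 = 7.637 V.
Stage 2 is unloaded, so V_B = V_A · R4/(R3+R4) = 7.637 × 4.33/26.93 = 1.228 V.

V_B ≈ 1.23 V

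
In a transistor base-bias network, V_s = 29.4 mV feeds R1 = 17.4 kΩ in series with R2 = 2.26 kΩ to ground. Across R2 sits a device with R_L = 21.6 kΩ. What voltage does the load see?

V_out ≈ 3.09 mV

First combine the lower leg with the load: R2 ‖ R_L = 2.046 kΩ.
Now apply the divider: V_out = 29.4 × 0.1052 = 3.093 mV.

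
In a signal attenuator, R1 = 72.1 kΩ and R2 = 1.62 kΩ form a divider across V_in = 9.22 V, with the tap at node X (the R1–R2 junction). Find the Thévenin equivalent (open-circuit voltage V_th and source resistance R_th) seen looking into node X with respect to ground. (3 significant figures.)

With X open, the divider is unloaded: V_th = 9.22 × 1.62/73.72 = 0.2026 V.
Looking into X with the source shorted: R_th = R1·R2/(R1+R2) = 72.10 × 1.62/73.72 = 1.584 kΩ.

V_th ≈ 0.203 V, R_th ≈ 1.58 kΩ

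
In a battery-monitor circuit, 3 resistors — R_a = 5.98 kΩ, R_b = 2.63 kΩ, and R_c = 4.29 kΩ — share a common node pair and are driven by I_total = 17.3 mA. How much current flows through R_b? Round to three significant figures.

I ≈ 8.43 mA

Total conductance ΣG = 1/5.98 + 1/2.63 + 1/4.29 = 0.7806 (units of 1/kΩ).
R_b takes the fraction G_k/ΣG = 0.3802/0.7806 = 0.4871, so I = 17.3 × 0.4871 = 8.427 mA.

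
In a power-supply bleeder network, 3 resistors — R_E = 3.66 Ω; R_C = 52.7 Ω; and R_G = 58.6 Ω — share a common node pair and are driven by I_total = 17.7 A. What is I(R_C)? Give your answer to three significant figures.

Total conductance ΣG = 1/3.66 + 1/52.7 + 1/58.6 = 0.3093 (units of 1/Ω).
By the current-divider rule, I = I_total · G_k/ΣG = 17.7 × 0.06136 = 1.086 A.

I ≈ 1.09 A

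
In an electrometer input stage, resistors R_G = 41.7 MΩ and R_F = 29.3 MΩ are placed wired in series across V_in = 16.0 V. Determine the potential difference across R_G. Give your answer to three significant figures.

V ≈ 9.40 V

ΣR = 41.7 + 29.3 = 71.00 MΩ.
By the voltage-divider rule, V = 16.0 × 41.70/71.00 = 9.397 V.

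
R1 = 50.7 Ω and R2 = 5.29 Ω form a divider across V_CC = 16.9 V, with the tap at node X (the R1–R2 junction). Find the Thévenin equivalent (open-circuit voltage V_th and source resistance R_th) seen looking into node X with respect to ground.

V_th ≈ 1.60 V, R_th ≈ 4.79 Ω

With X open, the divider is unloaded: V_th = 16.9 × 5.29/55.99 = 1.597 V.
Zeroing V_CC shorts the top of R1 to ground, so R_th = R1 ‖ R2 = 4.790 Ω.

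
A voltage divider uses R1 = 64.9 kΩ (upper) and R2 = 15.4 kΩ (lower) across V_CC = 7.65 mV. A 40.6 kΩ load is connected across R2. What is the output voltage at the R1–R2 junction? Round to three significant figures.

The load sits in parallel with R2, giving an effective lower resistance R2' = R2·R_L/(R2+R_L) = 11.17 kΩ.
Now apply the divider: V_out = 7.65 × 0.1468 = 1.123 mV.

V_out ≈ 1.12 mV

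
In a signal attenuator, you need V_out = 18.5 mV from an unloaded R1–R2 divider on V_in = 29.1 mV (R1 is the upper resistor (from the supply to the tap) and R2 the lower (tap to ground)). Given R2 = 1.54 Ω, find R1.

R1 ≈ 0.882 Ω

The divider ratio is R2/(R1+R2) = 18.5/29.1 = 0.6357.
So R1 = R2 · (V_in/V_out − 1) = 1.54 × (29.1/18.5 − 1) = 1.54 × 0.5730 = 0.8824 Ω.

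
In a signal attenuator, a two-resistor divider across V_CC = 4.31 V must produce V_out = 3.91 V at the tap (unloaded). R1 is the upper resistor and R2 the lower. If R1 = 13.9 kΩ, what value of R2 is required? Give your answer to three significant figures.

R2 ≈ 136 kΩ

The divider ratio is R2/(R1+R2) = 3.91/4.31 = 0.9072.
R2 = R1 · 0.9072/(1 − 0.9072) = 135.9 kΩ.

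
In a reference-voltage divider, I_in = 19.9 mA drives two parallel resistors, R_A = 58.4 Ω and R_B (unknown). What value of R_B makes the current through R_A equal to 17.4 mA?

R_B ≈ 406 Ω

Two-branch current divider: I_A = I_in · R_B/(R_A + R_B).
With f = 0.8744, R_B = R_A · f/(1−f) = 58.4 × 6.960 = 406.5 Ω.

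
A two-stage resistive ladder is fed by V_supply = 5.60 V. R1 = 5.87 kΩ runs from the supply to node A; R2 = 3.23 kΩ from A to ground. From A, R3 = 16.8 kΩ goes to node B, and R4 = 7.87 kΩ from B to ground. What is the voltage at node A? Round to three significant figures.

The second stage (R3 + R4 = 24.67 kΩ) loads node A in parallel with R2.
R2 ‖ (R3+R4) = 2.856 kΩ.
First divider: V_A = V_supply · 2.856/(5.87 + 2.856) = 1.833 V.

V_A ≈ 1.83 V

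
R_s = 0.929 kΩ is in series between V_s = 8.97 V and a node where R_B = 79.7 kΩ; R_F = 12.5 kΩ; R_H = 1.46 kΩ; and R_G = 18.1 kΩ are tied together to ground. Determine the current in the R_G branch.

Combine the parallel branches: R_p = (1/79.7 + 1/12.5 + 1/1.46 + 1/18.1)⁻¹ = 1.201 kΩ.
V_A by voltage divider: V_A = 8.97 × 1.201/(0.929 + 1.201) = 5.058 V.
I(R_G) = V_A / R_G = 5.058/18.1 = 0.2794 mA.
(Check via current divider: I_total = 4.212 mA; share G_k/ΣG = 0.06635 → same result.)

I ≈ 0.279 mA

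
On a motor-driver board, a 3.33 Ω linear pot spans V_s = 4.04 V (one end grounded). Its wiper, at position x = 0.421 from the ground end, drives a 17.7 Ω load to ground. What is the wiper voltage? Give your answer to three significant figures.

V_out ≈ 1.63 V

The pot divides into 1.928 Ω above the wiper and 1.402 Ω below.
(x·R_p) ‖ R_L = 1.299 Ω.
Then V_out = V_s · 1.299/(1.928 + 1.299) = 1.626 V.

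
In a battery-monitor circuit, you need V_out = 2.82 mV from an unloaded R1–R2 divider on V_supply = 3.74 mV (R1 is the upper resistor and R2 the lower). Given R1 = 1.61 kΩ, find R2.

Required fraction k = V_out/V_supply = 0.7540.
Rearranging, R2 = R1·k/(1−k) = 1.61 × 3.065 = 4.935 kΩ.

R2 ≈ 4.93 kΩ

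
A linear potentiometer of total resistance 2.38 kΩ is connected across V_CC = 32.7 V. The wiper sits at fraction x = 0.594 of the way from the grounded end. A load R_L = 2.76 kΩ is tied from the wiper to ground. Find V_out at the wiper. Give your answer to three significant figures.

V_out ≈ 16.1 V

The pot divides into 0.9663 kΩ above the wiper and 1.414 kΩ below.
Lower segment in parallel with the load: 1.414 ‖ 2.76 = 0.9349 kΩ.
V_out = 32.7 × 0.9349/(0.9663 + 0.9349) = 16.08 V.
(Unloaded: V_out = x·V_CC = 19.4 V.)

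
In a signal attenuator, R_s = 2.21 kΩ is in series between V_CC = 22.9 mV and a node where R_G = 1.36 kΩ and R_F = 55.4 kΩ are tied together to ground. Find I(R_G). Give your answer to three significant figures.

Equivalent of the parallel group: R_p = 1.327 kΩ.
Node voltage V_A = V_CC · R_p/(R_s + R_p) = 22.9 × 0.3752 = 8.593 mV.
Branch current I = V_A/R_G = 8.593/1.36 = 6.319 µA.
(Check via current divider: I_total = 6.474 µA; share G_k/ΣG = 0.9760 → same result.)

I ≈ 6.32 µA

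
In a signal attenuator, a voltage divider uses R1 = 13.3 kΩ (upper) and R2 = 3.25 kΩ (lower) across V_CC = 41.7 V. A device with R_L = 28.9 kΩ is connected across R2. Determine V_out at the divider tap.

V_out ≈ 7.51 V

The load sits in parallel with R2, giving an effective lower resistance R2' = R2·R_L/(R2+R_L) = 2.921 kΩ.
Now apply the divider: V_out = 41.7 × 0.1801 = 7.510 V.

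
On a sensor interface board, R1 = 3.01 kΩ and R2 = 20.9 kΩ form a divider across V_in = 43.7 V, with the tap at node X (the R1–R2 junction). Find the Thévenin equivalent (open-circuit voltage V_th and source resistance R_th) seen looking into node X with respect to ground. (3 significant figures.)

With X open, the divider is unloaded: V_th = 43.7 × 20.9/23.91 = 38.20 V.
Zeroing V_in shorts the top of R1 to ground, so R_th = R1 ‖ R2 = 2.631 kΩ.

V_th ≈ 38.2 V, R_th ≈ 2.63 kΩ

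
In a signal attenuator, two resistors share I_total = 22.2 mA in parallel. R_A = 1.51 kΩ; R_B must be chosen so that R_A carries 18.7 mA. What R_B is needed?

R_B ≈ 8.07 kΩ

The fraction through R_A equals R_B/(R_A+R_B).
18.7/22.2 = R_B/(R_A + R_B) → R_B = R_A · (0.8423)/(1 − 0.8423) = 1.51 × 5.343 = 8.068 kΩ.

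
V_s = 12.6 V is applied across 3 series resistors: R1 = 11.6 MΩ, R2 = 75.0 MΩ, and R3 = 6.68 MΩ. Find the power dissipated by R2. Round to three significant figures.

P ≈ 1.37 µW

ΣR = 93.28 MΩ → I = 12.6/93.28 = 0.1351 µA.
V(R2) = I·R = 10.13 V; P = V·I = 10.13 × 0.1351 = 1.368 µW.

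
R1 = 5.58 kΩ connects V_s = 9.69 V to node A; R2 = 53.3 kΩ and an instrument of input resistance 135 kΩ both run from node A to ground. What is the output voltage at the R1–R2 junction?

V_out ≈ 8.46 V

R2 ‖ R_L = (53.3 × 135)/(53.3 + 135) = 38.21 kΩ.
Then V_out = V_s · R2'/(R1 + R2') = 9.69 × 38.21/43.79 = 8.455 V.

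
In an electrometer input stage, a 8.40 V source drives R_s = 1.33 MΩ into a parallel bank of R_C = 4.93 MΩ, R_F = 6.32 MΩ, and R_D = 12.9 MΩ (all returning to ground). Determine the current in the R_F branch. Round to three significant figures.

Parallel bank: R_p = 1/(1/4.93 + 1/6.32 + 1/12.9) = 2.280 MΩ.
V_A = 8.40 × 2.280/3.610 = 5.305 V.
I(R_F) = V_A / R_F = 5.305/6.32 = 0.8394 µA.
(Check via current divider: I_total = 2.327 µA; share G_k/ΣG = 0.3608 → same result.)

I ≈ 0.839 µA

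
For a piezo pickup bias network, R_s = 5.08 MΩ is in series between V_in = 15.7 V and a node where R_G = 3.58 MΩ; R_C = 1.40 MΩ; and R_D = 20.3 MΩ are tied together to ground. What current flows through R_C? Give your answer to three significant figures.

Combine the parallel branches: R_p = (1/3.58 + 1/1.40 + 1/20.3)⁻¹ = 0.9589 MΩ.
Node voltage V_A = V_in · R_p/(R_s + R_p) = 15.7 × 0.1588 = 2.493 V.
I(R_C) = V_A / R_C = 2.493/1.40 = 1.781 µA.

I ≈ 1.78 µA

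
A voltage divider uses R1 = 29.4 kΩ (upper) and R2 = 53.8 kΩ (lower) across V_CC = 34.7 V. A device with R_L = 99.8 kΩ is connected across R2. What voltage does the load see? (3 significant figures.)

First combine the lower leg with the load: R2 ‖ R_L = 34.96 kΩ.
Now apply the divider: V_out = 34.7 × 0.5432 = 18.85 V.

V_out ≈ 18.8 V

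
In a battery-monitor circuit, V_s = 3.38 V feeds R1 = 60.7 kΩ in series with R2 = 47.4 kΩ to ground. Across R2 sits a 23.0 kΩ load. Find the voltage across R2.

First combine the lower leg with the load: R2 ‖ R_L = 15.49 kΩ.
Then V_out = V_s · R2'/(R1 + R2') = 3.38 × 15.49/76.19 = 0.6870 V.

V_out ≈ 0.687 V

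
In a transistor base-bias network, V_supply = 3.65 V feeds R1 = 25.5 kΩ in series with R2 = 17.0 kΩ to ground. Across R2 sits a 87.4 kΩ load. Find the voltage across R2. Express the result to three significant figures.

V_out ≈ 1.31 V

The load sits in parallel with R2, giving an effective lower resistance R2' = R2·R_L/(R2+R_L) = 14.23 kΩ.
Voltage divider with the loaded lower leg: V_out = 3.65 × 14.23/(25.5 + 14.23) = 3.65 × 0.3582 = 1.307 V.
(Unloaded it would be 1.46 V; the load pulls it down.)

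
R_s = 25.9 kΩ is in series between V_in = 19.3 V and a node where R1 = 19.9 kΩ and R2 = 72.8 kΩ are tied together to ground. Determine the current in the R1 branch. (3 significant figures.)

Combine the parallel branches: R_p = (1/19.9 + 1/72.8)⁻¹ = 15.63 kΩ.
V_A = 19.3 × 15.63/41.53 = 7.263 V.
Branch current I = V_A/R1 = 7.263/19.9 = 0.3650 mA.
(Equivalently: I_total = 0.4647 mA, then current-divider fraction G_k/ΣG = 0.7853.)

I ≈ 0.365 mA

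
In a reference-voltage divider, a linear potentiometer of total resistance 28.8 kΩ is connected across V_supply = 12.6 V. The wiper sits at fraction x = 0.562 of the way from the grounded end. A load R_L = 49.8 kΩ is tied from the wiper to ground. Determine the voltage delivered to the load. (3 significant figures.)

Split the track: R_lower = x·R_p = 16.19 kΩ, R_upper = (1−x)·R_p = 12.61 kΩ.
(x·R_p) ‖ R_L = 12.22 kΩ.
Loaded-divider output: V_out = 12.6 × 0.4920 = 6.199 V.
(Unloaded: V_out = x·V_supply = 7.08 V.)

V_out ≈ 6.20 V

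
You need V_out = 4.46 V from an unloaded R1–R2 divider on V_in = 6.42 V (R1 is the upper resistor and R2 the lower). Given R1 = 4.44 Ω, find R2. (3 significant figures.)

R2 ≈ 10.1 Ω

The divider ratio is R2/(R1+R2) = 4.46/6.42 = 0.6947.
Rearranging, R2 = R1·k/(1−k) = 4.44 × 2.276 = 10.10 Ω.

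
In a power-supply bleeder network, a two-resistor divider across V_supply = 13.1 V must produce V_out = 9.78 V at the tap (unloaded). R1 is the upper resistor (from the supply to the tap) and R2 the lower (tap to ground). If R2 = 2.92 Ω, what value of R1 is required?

R1 ≈ 0.991 Ω

The divider ratio is R2/(R1+R2) = 9.78/13.1 = 0.7466.
R1 = R2·(1/k − 1) = 2.92 × 0.3395 = 0.9912 Ω.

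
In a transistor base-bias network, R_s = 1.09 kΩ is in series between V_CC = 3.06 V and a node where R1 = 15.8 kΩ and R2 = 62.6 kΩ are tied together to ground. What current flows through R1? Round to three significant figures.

I ≈ 0.178 mA

Parallel bank: R_p = 1/(1/15.8 + 1/62.6) = 12.62 kΩ.
Node voltage V_A = V_CC · R_p/(R_s + R_p) = 3.06 × 0.9205 = 2.817 V.
I(R1) = V_A / R1 = 2.817/15.8 = 0.1783 mA.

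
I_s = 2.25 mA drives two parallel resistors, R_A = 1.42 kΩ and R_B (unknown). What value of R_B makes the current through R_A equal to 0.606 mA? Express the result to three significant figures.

Two-branch current divider: I_A = I_s · R_B/(R_A + R_B).
With f = 0.2693, R_B = R_A · f/(1−f) = 1.42 × 0.3686 = 0.5234 kΩ.

R_B ≈ 0.523 kΩ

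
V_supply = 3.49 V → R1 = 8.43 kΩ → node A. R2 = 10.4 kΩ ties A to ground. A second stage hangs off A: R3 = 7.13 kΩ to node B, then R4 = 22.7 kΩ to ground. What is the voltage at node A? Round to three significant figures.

V_A ≈ 1.67 V

Node A sees R2 in parallel with the series input of stage 2, R3 + R4 = 29.83 kΩ.
R2 ‖ (R3+R4) = 7.711 kΩ.
V_A = 3.49 × 7.711/(8.43 + 7.711) = 1.667 V.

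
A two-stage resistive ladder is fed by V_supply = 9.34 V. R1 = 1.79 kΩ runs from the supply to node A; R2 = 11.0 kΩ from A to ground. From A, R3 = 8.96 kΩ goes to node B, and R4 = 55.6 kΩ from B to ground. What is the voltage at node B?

V_B ≈ 6.76 V

Node A sees R2 in parallel with the series input of stage 2, R3 + R4 = 64.56 kΩ.
R2 ‖ (R3+R4) = 9.399 kΩ.
V_A = 9.34 × 9.399/(1.79 + 9.399) = 7.846 V.
V_B = V_A × 0.8612 = 6.757 V.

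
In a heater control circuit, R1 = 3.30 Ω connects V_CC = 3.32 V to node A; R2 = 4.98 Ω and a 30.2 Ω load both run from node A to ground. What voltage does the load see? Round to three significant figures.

The load sits in parallel with R2, giving an effective lower resistance R2' = R2·R_L/(R2+R_L) = 4.275 Ω.
Then V_out = V_CC · R2'/(R1 + R2') = 3.32 × 4.275/7.575 = 1.874 V.

V_out ≈ 1.87 V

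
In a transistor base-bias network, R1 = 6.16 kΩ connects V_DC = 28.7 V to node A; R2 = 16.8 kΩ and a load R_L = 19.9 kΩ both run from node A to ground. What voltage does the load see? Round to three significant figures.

V_out ≈ 17.1 V

R2 ‖ R_L = (16.8 × 19.9)/(16.8 + 19.9) = 9.110 kΩ.
Now apply the divider: V_out = 28.7 × 0.5966 = 17.12 V.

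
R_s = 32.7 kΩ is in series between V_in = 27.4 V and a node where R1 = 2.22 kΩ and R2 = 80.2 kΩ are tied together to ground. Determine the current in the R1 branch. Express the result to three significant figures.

Equivalent of the parallel group: R_p = 2.160 kΩ.
V_A = 27.4 × 2.160/34.86 = 1.698 V.
Branch current I = V_A/R1 = 1.698/2.22 = 0.7648 mA.
(Check via current divider: I_total = 0.7860 mA; share G_k/ΣG = 0.9731 → same result.)

I ≈ 0.765 mA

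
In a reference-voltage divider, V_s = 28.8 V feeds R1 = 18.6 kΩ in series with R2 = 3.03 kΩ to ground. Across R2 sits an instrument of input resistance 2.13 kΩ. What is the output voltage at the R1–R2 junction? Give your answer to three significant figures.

V_out ≈ 1.81 V

R2 ‖ R_L = (3.03 × 2.13)/(3.03 + 2.13) = 1.251 kΩ.
Voltage divider with the loaded lower leg: V_out = 28.8 × 1.251/(18.6 + 1.251) = 28.8 × 0.06301 = 1.815 V.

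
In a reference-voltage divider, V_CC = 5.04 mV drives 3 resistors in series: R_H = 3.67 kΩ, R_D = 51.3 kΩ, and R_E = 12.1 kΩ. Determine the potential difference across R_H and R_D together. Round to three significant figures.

V ≈ 4.13 mV

ΣR = 3.67 + 51.3 + 12.1 = 67.07 kΩ.
R_{R_H..R_D} = 3.67 + 51.3 = 54.97 kΩ.
V = V_CC · R/ΣR = 5.04 × 0.8196 = 4.131 mV.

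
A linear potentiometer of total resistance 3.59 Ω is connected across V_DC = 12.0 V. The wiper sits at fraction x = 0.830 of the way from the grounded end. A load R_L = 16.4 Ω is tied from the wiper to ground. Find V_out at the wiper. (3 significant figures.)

The pot divides into 0.6103 Ω above the wiper and 2.980 Ω below.
(x·R_p) ‖ R_L = 2.522 Ω.
Loaded-divider output: V_out = 12.0 × 0.8051 = 9.662 V.

V_out ≈ 9.66 V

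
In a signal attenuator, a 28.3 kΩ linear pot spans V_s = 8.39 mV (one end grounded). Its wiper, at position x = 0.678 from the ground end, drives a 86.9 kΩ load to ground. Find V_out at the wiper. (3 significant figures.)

Lower segment x·R_p = 19.19 kΩ; upper segment (1−x)·R_p = 9.113 kΩ.
(x·R_p) ‖ R_L = 15.72 kΩ.
Loaded-divider output: V_out = 8.39 × 0.6330 = 5.311 mV.
(Unloaded: V_out = x·V_s = 5.69 mV.)

V_out ≈ 5.31 mV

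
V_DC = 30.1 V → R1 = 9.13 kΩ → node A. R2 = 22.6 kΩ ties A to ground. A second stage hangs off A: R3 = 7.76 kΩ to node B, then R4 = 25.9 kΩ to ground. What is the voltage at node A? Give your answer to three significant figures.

V_A ≈ 18.0 V

Looking into the second stage from A: R3 + R4 = 33.66 kΩ appears in parallel with R2.
Effective lower resistance at A: R2 ‖ 33.66 = 13.52 kΩ.
First divider: V_A = V_DC · 13.52/(9.13 + 13.52) = 17.97 V.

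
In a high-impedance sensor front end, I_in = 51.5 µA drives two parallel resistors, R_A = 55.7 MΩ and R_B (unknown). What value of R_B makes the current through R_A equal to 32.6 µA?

R_B ≈ 96.1 MΩ

Two-branch current divider: I_A = I_in · R_B/(R_A + R_B).
32.6/51.5 = R_B/(R_A + R_B) → R_B = R_A · (0.6330)/(1 − 0.6330) = 55.7 × 1.725 = 96.08 MΩ.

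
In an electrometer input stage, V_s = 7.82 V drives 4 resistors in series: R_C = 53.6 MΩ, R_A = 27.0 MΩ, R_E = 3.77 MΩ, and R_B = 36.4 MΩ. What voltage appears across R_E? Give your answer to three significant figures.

ΣR = 53.6 + 27.0 + 3.77 + 36.4 = 120.8 MΩ.
By the voltage-divider rule, V = 7.82 × 3.770/120.8 = 0.2441 V.

V ≈ 0.244 V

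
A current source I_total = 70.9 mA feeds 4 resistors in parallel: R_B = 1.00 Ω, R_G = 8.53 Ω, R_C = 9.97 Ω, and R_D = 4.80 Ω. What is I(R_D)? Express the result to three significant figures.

I ≈ 10.4 mA

Total conductance ΣG = 1/1.00 + 1/8.53 + 1/9.97 + 1/4.80 = 1.426 (units of 1/Ω).
R_D takes the fraction G_k/ΣG = 0.2083/1.426 = 0.1461, so I = 70.9 × 0.1461 = 10.36 mA.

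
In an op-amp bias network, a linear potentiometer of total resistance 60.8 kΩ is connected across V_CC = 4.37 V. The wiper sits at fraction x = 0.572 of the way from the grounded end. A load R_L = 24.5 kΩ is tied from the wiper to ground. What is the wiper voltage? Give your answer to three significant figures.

Lower segment x·R_p = 34.78 kΩ; upper segment (1−x)·R_p = 26.02 kΩ.
(x·R_p) ‖ R_L = 14.37 kΩ.
V_out = 4.37 × 14.37/(26.02 + 14.37) = 1.555 V.

V_out ≈ 1.55 V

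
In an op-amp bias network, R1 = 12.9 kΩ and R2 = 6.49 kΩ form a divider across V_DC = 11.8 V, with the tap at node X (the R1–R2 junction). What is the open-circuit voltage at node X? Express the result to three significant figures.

V_th is the unloaded tap voltage: V_DC · R2/(R1+R2) = 11.8 × 0.3347 = 3.950 V.

V_th ≈ 3.95 V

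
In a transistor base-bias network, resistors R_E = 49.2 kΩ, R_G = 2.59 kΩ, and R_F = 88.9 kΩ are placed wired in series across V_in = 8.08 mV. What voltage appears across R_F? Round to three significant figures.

Total series resistance ΣR = 49.2 + 2.59 + 88.9 = 140.7 kΩ.
V = V_in · R/ΣR = 8.08 × 0.6319 = 5.106 mV.

V ≈ 5.11 mV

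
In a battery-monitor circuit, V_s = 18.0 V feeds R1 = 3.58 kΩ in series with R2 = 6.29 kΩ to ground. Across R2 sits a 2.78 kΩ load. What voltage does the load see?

V_out ≈ 6.30 V

The load sits in parallel with R2, giving an effective lower resistance R2' = R2·R_L/(R2+R_L) = 1.928 kΩ.
Then V_out = V_s · R2'/(R1 + R2') = 18.0 × 1.928/5.508 = 6.300 V.
(Unloaded it would be 11.5 V; the load pulls it down.)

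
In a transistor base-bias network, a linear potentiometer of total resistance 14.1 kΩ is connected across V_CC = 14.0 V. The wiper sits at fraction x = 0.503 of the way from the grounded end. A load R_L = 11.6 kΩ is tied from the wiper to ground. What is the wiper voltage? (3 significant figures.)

Split the track: R_lower = x·R_p = 7.092 kΩ, R_upper = (1−x)·R_p = 7.008 kΩ.
Lower segment in parallel with the load: 7.092 ‖ 11.6 = 4.401 kΩ.
Then V_out = V_CC · 4.401/(7.008 + 4.401) = 5.401 V.

V_out ≈ 5.40 V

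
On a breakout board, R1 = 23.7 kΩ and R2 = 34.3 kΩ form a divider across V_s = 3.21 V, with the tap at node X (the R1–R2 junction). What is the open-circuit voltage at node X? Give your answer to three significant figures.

With X open, the divider is unloaded: V_th = 3.21 × 34.3/58.00 = 1.898 V.

V_th ≈ 1.90 V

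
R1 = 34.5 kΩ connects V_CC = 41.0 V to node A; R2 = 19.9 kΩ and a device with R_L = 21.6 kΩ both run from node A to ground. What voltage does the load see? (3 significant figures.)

R2 ‖ R_L = (19.9 × 21.6)/(19.9 + 21.6) = 10.36 kΩ.
Then V_out = V_CC · R2'/(R1 + R2') = 41.0 × 10.36/44.86 = 9.467 V.

V_out ≈ 9.47 V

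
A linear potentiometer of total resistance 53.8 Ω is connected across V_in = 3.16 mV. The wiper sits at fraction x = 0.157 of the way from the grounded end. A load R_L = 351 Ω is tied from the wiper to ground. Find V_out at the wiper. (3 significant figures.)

The pot divides into 45.35 Ω above the wiper and 8.447 Ω below.
R_L loads the lower segment: effective lower R = 8.248 Ω.
Then V_out = V_in · 8.248/(45.35 + 8.248) = 0.4863 mV.

V_out ≈ 0.486 mV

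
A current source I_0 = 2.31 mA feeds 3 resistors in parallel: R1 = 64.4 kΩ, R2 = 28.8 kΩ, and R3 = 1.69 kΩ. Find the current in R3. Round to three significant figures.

I ≈ 2.13 mA

Total conductance ΣG = 1/64.4 + 1/28.8 + 1/1.69 = 0.6420 (units of 1/kΩ).
By the current-divider rule, I = I_0 · G_k/ΣG = 2.31 × 0.9217 = 2.129 mA.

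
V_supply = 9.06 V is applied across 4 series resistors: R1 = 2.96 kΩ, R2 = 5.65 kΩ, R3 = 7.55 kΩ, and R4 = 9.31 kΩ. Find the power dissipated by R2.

P ≈ 0.715 mW

Series current I = V_supply/ΣR = 9.06/25.47 = 0.3557 mA.
V(R2) = I·R = 2.010 V; P = V·I = 2.010 × 0.3557 = 0.7149 mW.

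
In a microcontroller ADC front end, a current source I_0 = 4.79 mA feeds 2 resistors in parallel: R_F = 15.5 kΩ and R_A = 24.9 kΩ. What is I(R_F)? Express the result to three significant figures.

I ≈ 2.95 mA

For two parallel branches, I_k = I_0 · (other R)/(sum of R).
So I = 4.79 × 24.9/40.40 = 2.952 mA.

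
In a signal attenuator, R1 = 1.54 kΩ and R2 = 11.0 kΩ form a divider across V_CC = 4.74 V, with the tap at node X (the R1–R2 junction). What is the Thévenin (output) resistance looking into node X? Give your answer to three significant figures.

R_th ≈ 1.35 kΩ

With V_CC suppressed (replaced by a short), R_th = R1 ‖ R2 = (1.540 × 11.0)/(1.540 + 11.0) = 1.351 kΩ.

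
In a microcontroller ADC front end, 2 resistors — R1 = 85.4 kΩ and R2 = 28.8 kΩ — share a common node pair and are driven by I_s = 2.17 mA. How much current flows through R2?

For two parallel branches, I_k = I_s · (other R)/(sum of R).
So I = 2.17 × 85.4/114.2 = 1.623 mA.

I ≈ 1.62 mA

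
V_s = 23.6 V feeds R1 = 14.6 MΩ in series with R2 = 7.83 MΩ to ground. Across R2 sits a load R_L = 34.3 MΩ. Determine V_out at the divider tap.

V_out ≈ 7.17 V

The load sits in parallel with R2, giving an effective lower resistance R2' = R2·R_L/(R2+R_L) = 6.375 MΩ.
Then V_out = V_s · R2'/(R1 + R2') = 23.6 × 6.375/20.97 = 7.173 V.
(Unloaded it would be 8.24 V; the load pulls it down.)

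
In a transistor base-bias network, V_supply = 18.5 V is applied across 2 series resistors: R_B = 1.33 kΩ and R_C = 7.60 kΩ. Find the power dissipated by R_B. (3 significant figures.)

Series current I = V_supply/ΣR = 18.5/8.930 = 2.072 mA.
V(R_B) = I·R = 2.755 V; P = V·I = 2.755 × 2.072 = 5.708 mW.

P ≈ 5.71 mW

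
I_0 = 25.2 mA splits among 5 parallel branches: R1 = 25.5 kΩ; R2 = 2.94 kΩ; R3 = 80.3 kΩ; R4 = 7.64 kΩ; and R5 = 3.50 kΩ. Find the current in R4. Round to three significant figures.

I ≈ 4.08 mA

Total conductance ΣG = 1/25.5 + 1/2.94 + 1/80.3 + 1/7.64 + 1/3.50 = 0.8084 (units of 1/kΩ).
Current divider: I(R4) = I_0 · G_k/ΣG = 25.2 × (0.1309/0.8084) = 25.2 × 0.1619 = 4.080 mA.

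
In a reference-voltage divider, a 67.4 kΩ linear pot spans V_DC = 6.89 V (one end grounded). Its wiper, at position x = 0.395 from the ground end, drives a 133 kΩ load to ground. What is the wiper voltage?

V_out ≈ 2.43 V

The pot divides into 40.78 kΩ above the wiper and 26.62 kΩ below.
Lower segment in parallel with the load: 26.62 ‖ 133 = 22.18 kΩ.
Loaded-divider output: V_out = 6.89 × 0.3523 = 2.428 V.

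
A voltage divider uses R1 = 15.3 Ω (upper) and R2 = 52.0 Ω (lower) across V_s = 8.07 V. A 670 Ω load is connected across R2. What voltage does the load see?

R2 ‖ R_L = (52.0 × 670)/(52.0 + 670) = 48.25 Ω.
Now apply the divider: V_out = 8.07 × 0.7593 = 6.127 V.

V_out ≈ 6.13 V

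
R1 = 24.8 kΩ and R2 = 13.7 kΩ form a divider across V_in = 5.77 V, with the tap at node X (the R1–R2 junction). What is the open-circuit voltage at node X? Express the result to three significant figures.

Open-circuit (no load on X): V_th = V_in · R2/(R1 + R2) = 5.77 × 13.7/(24.80 + 13.7) = 2.053 V.

V_th ≈ 2.05 V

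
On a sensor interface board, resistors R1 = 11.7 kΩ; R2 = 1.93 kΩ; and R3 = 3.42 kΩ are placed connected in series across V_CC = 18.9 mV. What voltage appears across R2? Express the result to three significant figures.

V ≈ 2.14 mV

Series total: ΣR = 11.7 + 1.93 + 3.42 = 17.05 kΩ.
V = V_CC · R/ΣR = 18.9 × 0.1132 = 2.139 mV.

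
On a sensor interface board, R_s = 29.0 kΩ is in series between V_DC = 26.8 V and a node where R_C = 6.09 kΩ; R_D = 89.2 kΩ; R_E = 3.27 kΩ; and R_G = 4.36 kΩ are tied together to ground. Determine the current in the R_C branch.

Equivalent of the parallel group: R_p = 1.407 kΩ.
V_A = 26.8 × 1.407/30.41 = 1.240 V.
I(R_C) = V_A / R_C = 1.240/6.09 = 0.2037 mA.
(Check via current divider: I_total = 0.8814 mA; share G_k/ΣG = 0.2311 → same result.)

I ≈ 0.204 mA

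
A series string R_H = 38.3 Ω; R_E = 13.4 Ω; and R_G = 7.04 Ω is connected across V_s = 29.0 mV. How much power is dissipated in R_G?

P ≈ 1.72 µW

ΣR = 58.74 Ω → I = 29.0/58.74 = 0.4937 mA.
V(R_G) = I·R = 3.476 mV; P = V·I = 3.476 × 0.4937 = 1.716 µW.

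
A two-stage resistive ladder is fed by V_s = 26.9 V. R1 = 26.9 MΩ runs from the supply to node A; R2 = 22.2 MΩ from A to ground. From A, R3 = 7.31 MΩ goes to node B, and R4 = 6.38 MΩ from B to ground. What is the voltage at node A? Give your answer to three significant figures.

V_A ≈ 6.44 V

Looking into the second stage from A: R3 + R4 = 13.69 MΩ appears in parallel with R2.
R2 ‖ (R3+R4) = 8.468 MΩ.
V_A = 26.9 × 8.468/(26.9 + 8.468) = 6.441 V.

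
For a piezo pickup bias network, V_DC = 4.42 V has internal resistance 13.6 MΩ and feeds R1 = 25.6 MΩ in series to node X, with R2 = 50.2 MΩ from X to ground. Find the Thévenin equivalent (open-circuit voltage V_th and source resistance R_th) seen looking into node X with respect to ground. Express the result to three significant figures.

R1' = 13.6 + 25.6 = 39.20 MΩ (source resistance + R1).
Open-circuit (no load on X): V_th = V_DC · R2/(R1' + R2) = 4.42 × 50.2/(39.20 + 50.2) = 2.482 V.
Zeroing V_DC shorts the top of R1' to ground, so R_th = R1' ‖ R2 = 22.01 MΩ.

V_th ≈ 2.48 V, R_th ≈ 22.0 MΩ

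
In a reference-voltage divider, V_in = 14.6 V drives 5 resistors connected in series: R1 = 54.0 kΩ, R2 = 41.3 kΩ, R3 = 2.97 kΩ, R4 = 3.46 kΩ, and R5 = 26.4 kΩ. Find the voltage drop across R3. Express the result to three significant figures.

V ≈ 0.338 V

Total series resistance ΣR = 54.0 + 41.3 + 2.97 + 3.46 + 26.4 = 128.1 kΩ.
Voltage divider: V = V_in · (2.970 / 128.1) = 14.6 × 0.02318 = 0.3384 V.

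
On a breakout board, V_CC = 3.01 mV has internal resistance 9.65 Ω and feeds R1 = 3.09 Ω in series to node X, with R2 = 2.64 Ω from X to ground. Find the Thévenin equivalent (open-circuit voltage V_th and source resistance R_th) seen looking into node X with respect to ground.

V_th ≈ 0.517 mV, R_th ≈ 2.19 Ω

R1' = 9.65 + 3.09 = 12.74 Ω (source resistance + R1).
Open-circuit (no load on X): V_th = V_CC · R2/(R1' + R2) = 3.01 × 2.64/(12.74 + 2.64) = 0.5167 mV.
Looking into X with the source shorted: R_th = R1'·R2/(R1'+R2) = 12.74 × 2.64/15.38 = 2.187 Ω.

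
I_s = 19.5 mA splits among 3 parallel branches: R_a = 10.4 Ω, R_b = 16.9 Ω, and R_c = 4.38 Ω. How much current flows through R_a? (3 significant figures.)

Conductances: ΣG = 1/10.4 + 1/16.9 + 1/4.38 = 0.3836 (1/Ω).
By the current-divider rule, I = I_s · G_k/ΣG = 19.5 × 0.2506 = 4.887 mA.

I ≈ 4.89 mA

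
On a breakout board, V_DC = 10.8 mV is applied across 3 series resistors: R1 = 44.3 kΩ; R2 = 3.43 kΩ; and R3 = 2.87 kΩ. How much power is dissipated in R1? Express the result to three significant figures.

Series current I = V_DC/ΣR = 10.8/50.60 = 0.2134 µA.
P(R1) = I²·R1 = (0.2134)² × 44.3 = 2.018 nW.

P ≈ 2.02 nW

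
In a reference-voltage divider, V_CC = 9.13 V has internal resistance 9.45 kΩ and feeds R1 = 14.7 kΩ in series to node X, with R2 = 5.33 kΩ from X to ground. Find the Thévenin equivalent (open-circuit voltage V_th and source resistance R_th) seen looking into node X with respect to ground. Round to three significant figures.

R1' = 9.45 + 14.7 = 24.15 kΩ (source resistance + R1).
With X open, the divider is unloaded: V_th = 9.13 × 5.33/29.48 = 1.651 V.
With V_CC suppressed (replaced by a short), R_th = R1' ‖ R2 = (24.15 × 5.33)/(24.15 + 5.33) = 4.366 kΩ.

V_th ≈ 1.65 V, R_th ≈ 4.37 kΩ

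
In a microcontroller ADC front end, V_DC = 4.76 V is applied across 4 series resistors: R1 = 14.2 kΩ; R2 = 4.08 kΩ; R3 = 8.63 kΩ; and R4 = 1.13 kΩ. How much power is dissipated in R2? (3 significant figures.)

P ≈ 0.118 mW

Series current I = V_DC/ΣR = 4.76/28.04 = 0.1698 mA.
V(R2) = I·R = 0.6926 V; P = V·I = 0.6926 × 0.1698 = 0.1176 mW.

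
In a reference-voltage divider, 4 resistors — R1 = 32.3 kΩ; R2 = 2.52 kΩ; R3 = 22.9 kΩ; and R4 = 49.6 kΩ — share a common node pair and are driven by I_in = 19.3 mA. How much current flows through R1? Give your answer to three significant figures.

Total conductance ΣG = 1/32.3 + 1/2.52 + 1/22.9 + 1/49.6 = 0.4916 (units of 1/kΩ).
Current divider: I(R1) = I_in · G_k/ΣG = 19.3 × (0.03096/0.4916) = 19.3 × 0.06298 = 1.215 mA.

I ≈ 1.22 mA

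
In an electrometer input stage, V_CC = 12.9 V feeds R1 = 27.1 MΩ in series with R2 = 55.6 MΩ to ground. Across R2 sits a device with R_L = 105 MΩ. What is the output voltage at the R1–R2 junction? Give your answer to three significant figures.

V_out ≈ 7.39 V

The load sits in parallel with R2, giving an effective lower resistance R2' = R2·R_L/(R2+R_L) = 36.35 MΩ.
Now apply the divider: V_out = 12.9 × 0.5729 = 7.390 V.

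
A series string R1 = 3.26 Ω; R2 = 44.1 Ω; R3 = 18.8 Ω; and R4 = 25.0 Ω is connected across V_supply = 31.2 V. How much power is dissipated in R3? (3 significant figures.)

ΣR = 91.16 Ω → I = 31.2/91.16 = 0.3423 A.
V(R3) = I·R = 6.434 V; P = V·I = 6.434 × 0.3423 = 2.202 W.

P ≈ 2.20 W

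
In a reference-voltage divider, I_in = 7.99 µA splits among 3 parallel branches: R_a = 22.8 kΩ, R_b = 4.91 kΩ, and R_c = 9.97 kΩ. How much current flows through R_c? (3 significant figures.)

I ≈ 2.30 µA

Total conductance ΣG = 1/22.8 + 1/4.91 + 1/9.97 = 0.3478 (units of 1/kΩ).
R_c takes the fraction G_k/ΣG = 0.1003/0.3478 = 0.2884, so I = 7.99 × 0.2884 = 2.304 µA.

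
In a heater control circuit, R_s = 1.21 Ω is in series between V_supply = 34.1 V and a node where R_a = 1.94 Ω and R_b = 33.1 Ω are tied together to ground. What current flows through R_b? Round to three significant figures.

Equivalent of the parallel group: R_p = 1.833 Ω.
Node voltage V_A = V_supply · R_p/(R_s + R_p) = 34.1 × 0.6023 = 20.54 V.
I(R_b) = V_A / R_b = 20.54/33.1 = 0.6205 A.

I ≈ 0.621 A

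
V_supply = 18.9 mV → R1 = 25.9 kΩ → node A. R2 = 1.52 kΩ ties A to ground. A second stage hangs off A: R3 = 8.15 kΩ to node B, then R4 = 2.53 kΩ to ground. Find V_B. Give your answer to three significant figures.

Node A sees R2 in parallel with the series input of stage 2, R3 + R4 = 10.68 kΩ.
R2 ‖ (R3+R4) = 1.331 kΩ.
First divider: V_A = V_supply · 1.331/(25.9 + 1.331) = 0.9235 mV.
Stage 2 is unloaded, so V_B = V_A · R4/(R3+R4) = 0.9235 × 2.53/10.68 = 0.2188 mV.

V_B ≈ 0.219 mV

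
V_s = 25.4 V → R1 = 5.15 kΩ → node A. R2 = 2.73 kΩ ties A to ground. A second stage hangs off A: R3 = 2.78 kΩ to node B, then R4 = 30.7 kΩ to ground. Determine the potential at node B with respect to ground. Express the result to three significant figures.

Node A sees R2 in parallel with the series input of stage 2, R3 + R4 = 33.48 kΩ.
R2 ‖ (R3+R4) = 2.524 kΩ.
So V_A = 25.4 × 0.3289 = 8.355 V.
V_B = V_A × 0.9170 = 7.661 V.

V_B ≈ 7.66 V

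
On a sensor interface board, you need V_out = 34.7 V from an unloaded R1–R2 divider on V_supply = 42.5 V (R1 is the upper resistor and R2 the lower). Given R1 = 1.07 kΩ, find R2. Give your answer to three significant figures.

R2 ≈ 4.76 kΩ

Required fraction k = V_out/V_supply = 0.8165.
Rearranging, R2 = R1·k/(1−k) = 1.07 × 4.449 = 4.760 kΩ.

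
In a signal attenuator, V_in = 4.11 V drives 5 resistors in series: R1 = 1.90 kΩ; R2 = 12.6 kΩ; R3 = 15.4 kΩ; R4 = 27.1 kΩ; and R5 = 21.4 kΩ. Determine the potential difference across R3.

Series total: ΣR = 1.90 + 12.6 + 15.4 + 27.1 + 21.4 = 78.40 kΩ.
Voltage divider: V = V_in · (15.40 / 78.40) = 4.11 × 0.1964 = 0.8073 V.

V ≈ 0.807 V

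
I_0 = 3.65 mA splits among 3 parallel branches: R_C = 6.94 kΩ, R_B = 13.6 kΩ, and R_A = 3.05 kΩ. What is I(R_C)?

ΣG = 1/6.94 + 1/13.6 + 1/3.05 = 0.5455.
By the current-divider rule, I = I_0 · G_k/ΣG = 3.65 × 0.2642 = 0.9642 mA.

I ≈ 0.964 mA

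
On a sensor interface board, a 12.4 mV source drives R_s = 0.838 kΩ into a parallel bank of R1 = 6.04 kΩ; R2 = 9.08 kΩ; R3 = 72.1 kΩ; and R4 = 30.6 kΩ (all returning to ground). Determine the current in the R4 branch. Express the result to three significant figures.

I ≈ 0.319 µA

Parallel bank: R_p = 1/(1/6.04 + 1/9.08 + 1/72.1 + 1/30.6) = 3.103 kΩ.
V_A by voltage divider: V_A = 12.4 × 3.103/(0.838 + 3.103) = 9.763 mV.
Branch current I = V_A/R4 = 9.763/30.6 = 0.3191 µA.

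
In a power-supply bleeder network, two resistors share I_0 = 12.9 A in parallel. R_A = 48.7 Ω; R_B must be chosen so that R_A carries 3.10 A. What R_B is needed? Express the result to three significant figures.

Two-branch current divider: I_A = I_0 · R_B/(R_A + R_B).
3.10/12.9 = R_B/(R_A + R_B) → R_B = R_A · (0.2403)/(1 − 0.2403) = 48.7 × 0.3163 = 15.41 Ω.

R_B ≈ 15.4 Ω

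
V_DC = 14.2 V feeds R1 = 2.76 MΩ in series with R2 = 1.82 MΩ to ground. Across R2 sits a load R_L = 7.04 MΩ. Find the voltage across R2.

V_out ≈ 4.88 V

R2 ‖ R_L = (1.82 × 7.04)/(1.82 + 7.04) = 1.446 MΩ.
Voltage divider with the loaded lower leg: V_out = 14.2 × 1.446/(2.76 + 1.446) = 14.2 × 0.3438 = 4.882 V.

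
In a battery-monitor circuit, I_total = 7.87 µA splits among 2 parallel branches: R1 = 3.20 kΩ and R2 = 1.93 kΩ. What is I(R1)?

With just two branches, the current splits inversely with resistance.
So I = 7.87 × 1.93/5.130 = 2.961 µA.

I ≈ 2.96 µA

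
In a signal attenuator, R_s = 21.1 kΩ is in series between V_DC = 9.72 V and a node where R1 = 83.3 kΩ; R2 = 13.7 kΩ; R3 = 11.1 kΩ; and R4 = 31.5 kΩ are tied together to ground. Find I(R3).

Equivalent of the parallel group: R_p = 4.835 kΩ.
V_A by voltage divider: V_A = 9.72 × 4.835/(21.1 + 4.835) = 1.812 V.
I(R3) = V_A / R3 = 1.812/11.1 = 0.1632 mA.

I ≈ 0.163 mA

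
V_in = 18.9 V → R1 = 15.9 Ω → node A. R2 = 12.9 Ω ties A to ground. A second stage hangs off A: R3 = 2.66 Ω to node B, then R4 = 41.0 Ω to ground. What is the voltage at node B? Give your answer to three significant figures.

Node A sees R2 in parallel with the series input of stage 2, R3 + R4 = 43.66 Ω.
R2 ‖ (R3+R4) = 9.958 Ω.
So V_A = 18.9 × 0.3851 = 7.278 V.
Stage 2 is unloaded, so V_B = V_A · R4/(R3+R4) = 7.278 × 41.0/43.66 = 6.835 V.

V_B ≈ 6.83 V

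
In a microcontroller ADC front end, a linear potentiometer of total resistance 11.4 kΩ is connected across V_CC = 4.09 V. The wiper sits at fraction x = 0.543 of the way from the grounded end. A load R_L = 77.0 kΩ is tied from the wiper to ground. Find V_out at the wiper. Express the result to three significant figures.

V_out ≈ 2.14 V

Lower segment x·R_p = 6.190 kΩ; upper segment (1−x)·R_p = 5.210 kΩ.
(x·R_p) ‖ R_L = 5.730 kΩ.
Loaded-divider output: V_out = 4.09 × 0.5238 = 2.142 V.
(Unloaded: V_out = x·V_CC = 2.22 V.)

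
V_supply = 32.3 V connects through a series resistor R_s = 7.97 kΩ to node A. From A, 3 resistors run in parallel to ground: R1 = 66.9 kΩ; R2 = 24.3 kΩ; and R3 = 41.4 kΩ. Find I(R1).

I ≈ 0.294 mA

Parallel bank: R_p = 1/(1/66.9 + 1/24.3 + 1/41.4) = 12.46 kΩ.
V_A by voltage divider: V_A = 32.3 × 12.46/(7.97 + 12.46) = 19.70 V.
Branch current I = V_A/R1 = 19.70/66.9 = 0.2945 mA.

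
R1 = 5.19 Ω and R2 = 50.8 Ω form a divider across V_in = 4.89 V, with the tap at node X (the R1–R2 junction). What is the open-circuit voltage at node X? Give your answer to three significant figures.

Open-circuit (no load on X): V_th = V_in · R2/(R1 + R2) = 4.89 × 50.8/(5.190 + 50.8) = 4.437 V.

V_th ≈ 4.44 V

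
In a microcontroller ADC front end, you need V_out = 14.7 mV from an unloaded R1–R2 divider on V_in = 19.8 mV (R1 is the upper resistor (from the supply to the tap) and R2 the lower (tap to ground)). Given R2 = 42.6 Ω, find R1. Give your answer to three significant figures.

R1 ≈ 14.8 Ω

The divider ratio is R2/(R1+R2) = 14.7/19.8 = 0.7424.
Rearranging, R1 = R2·(1−k)/k = 42.6 × 0.3469 = 14.78 Ω.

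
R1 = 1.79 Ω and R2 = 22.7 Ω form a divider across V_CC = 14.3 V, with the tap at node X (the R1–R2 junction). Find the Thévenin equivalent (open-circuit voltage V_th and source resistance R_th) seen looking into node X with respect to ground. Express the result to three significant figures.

With X open, the divider is unloaded: V_th = 14.3 × 22.7/24.49 = 13.25 V.
With V_CC suppressed (replaced by a short), R_th = R1 ‖ R2 = (1.790 × 22.7)/(1.790 + 22.7) = 1.659 Ω.

V_th ≈ 13.3 V, R_th ≈ 1.66 Ω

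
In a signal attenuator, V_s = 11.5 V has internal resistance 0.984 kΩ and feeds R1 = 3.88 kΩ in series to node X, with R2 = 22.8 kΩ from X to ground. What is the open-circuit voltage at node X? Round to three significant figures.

R1' = 0.984 + 3.88 = 4.864 kΩ (source resistance + R1).
V_th is the unloaded tap voltage: V_s · R2/(R1'+R2) = 11.5 × 0.8242 = 9.478 V.

V_th ≈ 9.48 V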